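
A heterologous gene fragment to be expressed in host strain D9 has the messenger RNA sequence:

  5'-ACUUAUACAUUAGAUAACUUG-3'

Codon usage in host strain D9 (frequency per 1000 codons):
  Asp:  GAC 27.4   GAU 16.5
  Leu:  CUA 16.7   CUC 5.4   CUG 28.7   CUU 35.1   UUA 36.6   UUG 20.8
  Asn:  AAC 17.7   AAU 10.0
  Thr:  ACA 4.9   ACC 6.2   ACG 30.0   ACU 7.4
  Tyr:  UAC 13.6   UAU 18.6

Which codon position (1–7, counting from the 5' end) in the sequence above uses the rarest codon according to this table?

Codon 1 ACU (Thr): 7.4 per 1000.
Codon 2 UAU (Tyr): 18.6 per 1000.
Codon 3 ACA (Thr): 4.9 per 1000.
Codon 4 UUA (Leu): 36.6 per 1000.
Codon 5 GAU (Asp): 16.5 per 1000.
Codon 6 AAC (Asn): 17.7 per 1000.
Codon 7 UUG (Leu): 20.8 per 1000.
Lowest frequency is 4.9 at codon 3.

3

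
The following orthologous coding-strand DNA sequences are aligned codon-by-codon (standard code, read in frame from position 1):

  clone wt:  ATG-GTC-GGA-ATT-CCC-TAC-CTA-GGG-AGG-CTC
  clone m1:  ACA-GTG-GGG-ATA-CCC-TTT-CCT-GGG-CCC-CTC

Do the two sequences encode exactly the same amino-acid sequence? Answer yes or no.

Codon 1: ATG Met / ACA Thr — nonsynonymous.
Codon 2: GTC Val / GTG Val — synonymous.
Codon 3: GGA Gly / GGG Gly — synonymous.
Codon 4: ATT Ile / ATA Ile — synonymous.
Codon 5: CCC Pro / CCC Pro — identical.
Codon 6: TAC Tyr / TTT Phe — nonsynonymous.
Codon 7: CTA Leu / CCT Pro — nonsynonymous.
Codon 8: GGG Gly / GGG Gly — identical.
Codon 9: AGG Arg / CCC Pro — nonsynonymous.
Codon 10: CTC Leu / CTC Leu — identical.
Nonsynonymous differences: 4 → different protein.

no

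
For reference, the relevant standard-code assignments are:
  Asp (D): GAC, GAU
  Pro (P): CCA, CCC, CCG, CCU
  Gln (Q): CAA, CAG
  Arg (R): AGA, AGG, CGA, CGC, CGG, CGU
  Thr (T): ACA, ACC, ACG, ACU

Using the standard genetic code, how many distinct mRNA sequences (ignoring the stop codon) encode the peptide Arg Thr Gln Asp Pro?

384

Arg: 6 codons.
Thr: 4 codons.
Gln: 2 codons.
Asp: 2 codons.
Pro: 4 codons.
6 × 4 × 2 × 2 × 4 = 384.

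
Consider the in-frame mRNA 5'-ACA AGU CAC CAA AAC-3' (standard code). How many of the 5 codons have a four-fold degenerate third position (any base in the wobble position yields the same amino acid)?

1

Codon 1 ACA (Thr): third position 4-fold.
Codon 2 AGU (Ser): third position 2-fold.
Codon 3 CAC (His): third position 2-fold.
Codon 4 CAA (Gln): third position 2-fold.
Codon 5 AAC (Asn): third position 2-fold.
Four-fold degenerate third positions: 1.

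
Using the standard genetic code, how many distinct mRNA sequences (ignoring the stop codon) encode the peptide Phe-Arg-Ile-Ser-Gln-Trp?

Phe: 2 codons.
Arg: 6 codons.
Ile: 3 codons.
Ser: 6 codons.
Gln: 2 codons.
Trp: 1 codon.
2 × 6 × 3 × 6 × 2 × 1 = 432.

432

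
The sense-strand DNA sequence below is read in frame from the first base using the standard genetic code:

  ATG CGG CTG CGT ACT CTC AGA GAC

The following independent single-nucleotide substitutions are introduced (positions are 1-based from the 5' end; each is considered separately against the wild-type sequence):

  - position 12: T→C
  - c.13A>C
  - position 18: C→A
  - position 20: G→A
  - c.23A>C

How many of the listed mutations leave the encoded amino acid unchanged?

2

Codon 4: CGT (Arg) → CGC (Arg) — synonymous.
Codon 5: ACT (Thr) → CCT (Pro) — missense.
Codon 6: CTC (Leu) → CTA (Leu) — synonymous.
Codon 7: AGA (Arg) → AAA (Lys) — missense.
Codon 8: GAC (Asp) → GCC (Ala) — missense.
Synonymous: 2 of 5.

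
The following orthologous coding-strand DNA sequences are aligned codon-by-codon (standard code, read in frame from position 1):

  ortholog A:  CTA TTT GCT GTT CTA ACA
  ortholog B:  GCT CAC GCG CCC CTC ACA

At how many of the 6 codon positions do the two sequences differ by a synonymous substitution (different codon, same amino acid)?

Codon 1: CTA Leu / GCT Ala — nonsynonymous.
Codon 2: TTT Phe / CAC His — nonsynonymous.
Codon 3: GCT Ala / GCG Ala — synonymous.
Codon 4: GTT Val / CCC Pro — nonsynonymous.
Codon 5: CTA Leu / CTC Leu — synonymous.
Codon 6: ACA Thr / ACA Thr — identical.
Synonymous differences: 2.

2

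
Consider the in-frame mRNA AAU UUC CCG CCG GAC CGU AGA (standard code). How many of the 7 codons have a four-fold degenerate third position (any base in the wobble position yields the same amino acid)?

Codon 1 AAU (Asn): third position 2-fold.
Codon 2 UUC (Phe): third position 2-fold.
Codon 3 CCG (Pro): third position 4-fold.
Codon 4 CCG (Pro): third position 4-fold.
Codon 5 GAC (Asp): third position 2-fold.
Codon 6 CGU (Arg): third position 4-fold.
Codon 7 AGA (Arg): third position 2-fold.
Four-fold degenerate third positions: 3.

3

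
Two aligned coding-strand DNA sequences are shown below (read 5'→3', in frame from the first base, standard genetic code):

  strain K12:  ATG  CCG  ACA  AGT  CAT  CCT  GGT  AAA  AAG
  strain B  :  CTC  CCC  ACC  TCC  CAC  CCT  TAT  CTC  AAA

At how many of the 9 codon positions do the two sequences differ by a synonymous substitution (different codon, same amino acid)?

5

Codon 1: ATG Met / CTC Leu — nonsynonymous.
Codon 2: CCG Pro / CCC Pro — synonymous.
Codon 3: ACA Thr / ACC Thr — synonymous.
Codon 4: AGT Ser / TCC Ser — synonymous.
Codon 5: CAT His / CAC His — synonymous.
Codon 6: CCT Pro / CCT Pro — identical.
Codon 7: GGT Gly / TAT Tyr — nonsynonymous.
Codon 8: AAA Lys / CTC Leu — nonsynonymous.
Codon 9: AAG Lys / AAA Lys — synonymous.
Synonymous differences: 5.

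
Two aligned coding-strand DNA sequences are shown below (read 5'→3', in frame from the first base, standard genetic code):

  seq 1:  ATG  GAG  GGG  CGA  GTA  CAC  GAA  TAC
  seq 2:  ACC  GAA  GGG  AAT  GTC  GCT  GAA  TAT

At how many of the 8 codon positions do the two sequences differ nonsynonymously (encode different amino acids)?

Codon 1: ATG Met / ACC Thr — nonsynonymous.
Codon 2: GAG Glu / GAA Glu — synonymous.
Codon 3: GGG Gly / GGG Gly — identical.
Codon 4: CGA Arg / AAT Asn — nonsynonymous.
Codon 5: GTA Val / GTC Val — synonymous.
Codon 6: CAC His / GCT Ala — nonsynonymous.
Codon 7: GAA Glu / GAA Glu — identical.
Codon 8: TAC Tyr / TAT Tyr — synonymous.
Nonsynonymous differences: 3.

3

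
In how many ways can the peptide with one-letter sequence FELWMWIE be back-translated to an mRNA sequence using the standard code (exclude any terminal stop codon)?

144

Phe: 2 codons.
Glu: 2 codons.
Leu: 6 codons.
Trp: 1 codon.
Met: 1 codon.
Trp: 1 codon.
Ile: 3 codons.
Glu: 2 codons.
2 × 2 × 6 × 1 × 1 × 1 × 3 × 2 = 144.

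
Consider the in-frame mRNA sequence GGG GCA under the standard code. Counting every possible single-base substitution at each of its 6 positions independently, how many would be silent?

6

Codon 1 (GGG, Gly): 3 synonymous substitutions.
Codon 2 (GCA, Ala): 3 synonymous substitutions.
Total: 3 + 3 = 6.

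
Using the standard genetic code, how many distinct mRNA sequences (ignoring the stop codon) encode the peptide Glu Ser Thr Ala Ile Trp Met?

576

Glu: 2 codons.
Ser: 6 codons.
Thr: 4 codons.
Ala: 4 codons.
Ile: 3 codons.
Trp: 1 codon.
Met: 1 codon.
2 × 6 × 4 × 4 × 3 × 1 × 1 = 576.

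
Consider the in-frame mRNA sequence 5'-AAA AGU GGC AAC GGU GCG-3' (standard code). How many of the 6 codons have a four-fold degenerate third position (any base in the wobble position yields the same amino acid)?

3

Codon 1 AAA (Lys): third position 2-fold.
Codon 2 AGU (Ser): third position 2-fold.
Codon 3 GGC (Gly): third position 4-fold.
Codon 4 AAC (Asn): third position 2-fold.
Codon 5 GGU (Gly): third position 4-fold.
Codon 6 GCG (Ala): third position 4-fold.
Four-fold degenerate third positions: 3.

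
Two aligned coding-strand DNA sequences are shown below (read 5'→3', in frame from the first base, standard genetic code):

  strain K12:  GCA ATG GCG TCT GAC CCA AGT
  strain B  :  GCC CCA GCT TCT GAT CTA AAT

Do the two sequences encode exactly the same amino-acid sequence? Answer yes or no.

no

Codon 1: GCA Ala / GCC Ala — synonymous.
Codon 2: ATG Met / CCA Pro — nonsynonymous.
Codon 3: GCG Ala / GCT Ala — synonymous.
Codon 4: TCT Ser / TCT Ser — identical.
Codon 5: GAC Asp / GAT Asp — synonymous.
Codon 6: CCA Pro / CTA Leu — nonsynonymous.
Codon 7: AGT Ser / AAT Asn — nonsynonymous.
Nonsynonymous differences: 3 → different protein.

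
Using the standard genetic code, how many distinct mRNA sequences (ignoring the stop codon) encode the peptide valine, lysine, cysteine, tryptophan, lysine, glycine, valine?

512

Val: 4 codons.
Lys: 2 codons.
Cys: 2 codons.
Trp: 1 codon.
Lys: 2 codons.
Gly: 4 codons.
Val: 4 codons.
4 × 2 × 2 × 1 × 2 × 4 × 4 = 512.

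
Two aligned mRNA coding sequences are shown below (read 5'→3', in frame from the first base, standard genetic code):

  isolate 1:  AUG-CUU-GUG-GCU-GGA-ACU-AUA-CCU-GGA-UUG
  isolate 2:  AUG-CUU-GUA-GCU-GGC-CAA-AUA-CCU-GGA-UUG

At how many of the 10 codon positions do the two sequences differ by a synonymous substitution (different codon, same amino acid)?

Codon 1: AUG Met / AUG Met — identical.
Codon 2: CUU Leu / CUU Leu — identical.
Codon 3: GUG Val / GUA Val — synonymous.
Codon 4: GCU Ala / GCU Ala — identical.
Codon 5: GGA Gly / GGC Gly — synonymous.
Codon 6: ACU Thr / CAA Gln — nonsynonymous.
Codon 7: AUA Ile / AUA Ile — identical.
Codon 8: CCU Pro / CCU Pro — identical.
Codon 9: GGA Gly / GGA Gly — identical.
Codon 10: UUG Leu / UUG Leu — identical.
Synonymous differences: 2.

2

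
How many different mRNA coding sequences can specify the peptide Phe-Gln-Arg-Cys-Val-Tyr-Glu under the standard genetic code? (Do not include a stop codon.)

768

Phe: 2 codons.
Gln: 2 codons.
Arg: 6 codons.
Cys: 2 codons.
Val: 4 codons.
Tyr: 2 codons.
Glu: 2 codons.
2 × 2 × 6 × 2 × 4 × 2 × 2 = 768.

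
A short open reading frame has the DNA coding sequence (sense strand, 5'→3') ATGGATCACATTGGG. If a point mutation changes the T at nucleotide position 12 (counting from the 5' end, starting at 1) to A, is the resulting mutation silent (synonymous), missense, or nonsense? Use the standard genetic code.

Position 12 falls in codon 4: ATT → Ile.
After the substitution the codon is ATA → Ile.
Both encode Ile, so the change is synonymous.

silent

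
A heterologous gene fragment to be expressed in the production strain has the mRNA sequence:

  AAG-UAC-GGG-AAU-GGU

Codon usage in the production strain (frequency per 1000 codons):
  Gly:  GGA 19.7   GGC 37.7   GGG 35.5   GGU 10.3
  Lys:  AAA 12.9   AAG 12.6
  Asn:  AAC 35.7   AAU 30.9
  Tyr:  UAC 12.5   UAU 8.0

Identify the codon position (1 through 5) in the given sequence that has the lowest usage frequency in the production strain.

5

Codon 1 AAG (Lys): 12.6 per 1000.
Codon 2 UAC (Tyr): 12.5 per 1000.
Codon 3 GGG (Gly): 35.5 per 1000.
Codon 4 AAU (Asn): 30.9 per 1000.
Codon 5 GGU (Gly): 10.3 per 1000.
Lowest frequency is 10.3 at codon 5.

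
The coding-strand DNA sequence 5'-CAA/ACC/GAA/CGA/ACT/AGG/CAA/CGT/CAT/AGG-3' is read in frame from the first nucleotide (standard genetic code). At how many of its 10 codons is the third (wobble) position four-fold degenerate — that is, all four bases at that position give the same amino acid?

4

Codon 1 CAA (Gln): third position 2-fold.
Codon 2 ACC (Thr): third position 4-fold.
Codon 3 GAA (Glu): third position 2-fold.
Codon 4 CGA (Arg): third position 4-fold.
Codon 5 ACT (Thr): third position 4-fold.
Codon 6 AGG (Arg): third position 2-fold.
Codon 7 CAA (Gln): third position 2-fold.
Codon 8 CGT (Arg): third position 4-fold.
Codon 9 CAT (His): third position 2-fold.
Codon 10 AGG (Arg): third position 2-fold.
Four-fold degenerate third positions: 4.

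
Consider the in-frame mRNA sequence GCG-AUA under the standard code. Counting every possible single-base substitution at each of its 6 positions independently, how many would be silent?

5

Codon 1 (GCG, Ala): 3 synonymous substitutions.
Codon 2 (AUA, Ile): 2 synonymous substitutions.
Total: 3 + 2 = 5.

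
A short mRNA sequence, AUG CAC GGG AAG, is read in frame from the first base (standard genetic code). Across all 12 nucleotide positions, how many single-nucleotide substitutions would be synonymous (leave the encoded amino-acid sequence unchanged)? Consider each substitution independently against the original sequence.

5

Codon 1 (AUG, Met): 0 synonymous substitutions.
Codon 2 (CAC, His): 1 synonymous substitution.
Codon 3 (GGG, Gly): 3 synonymous substitutions.
Codon 4 (AAG, Lys): 1 synonymous substitution.
Total: 0 + 1 + 3 + 1 = 5.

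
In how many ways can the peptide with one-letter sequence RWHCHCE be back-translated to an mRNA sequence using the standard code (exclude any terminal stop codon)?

Arg: 6 codons.
Trp: 1 codon.
His: 2 codons.
Cys: 2 codons.
His: 2 codons.
Cys: 2 codons.
Glu: 2 codons.
6 × 1 × 2 × 2 × 2 × 2 × 2 = 192.

192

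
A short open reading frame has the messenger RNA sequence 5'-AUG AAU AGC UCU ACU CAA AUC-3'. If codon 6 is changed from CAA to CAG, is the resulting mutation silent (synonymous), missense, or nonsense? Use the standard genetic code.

silent

Position 18 falls in codon 6: CAA → Gln.
After the substitution the codon is CAG → Gln.
Both encode Gln, so the change is synonymous.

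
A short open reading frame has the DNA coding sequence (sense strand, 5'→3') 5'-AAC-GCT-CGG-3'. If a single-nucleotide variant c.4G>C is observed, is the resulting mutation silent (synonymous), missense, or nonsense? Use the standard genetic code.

Position 4 falls in codon 2: GCT → Ala.
After the substitution the codon is CCT → Pro.
Ala ≠ Pro, so this is a missense mutation.

missense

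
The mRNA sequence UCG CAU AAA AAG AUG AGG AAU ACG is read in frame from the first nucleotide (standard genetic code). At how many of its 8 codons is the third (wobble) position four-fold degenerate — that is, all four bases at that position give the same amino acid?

Codon 1 UCG (Ser): third position 4-fold.
Codon 2 CAU (His): third position 2-fold.
Codon 3 AAA (Lys): third position 2-fold.
Codon 4 AAG (Lys): third position 2-fold.
Codon 5 AUG (Met): third position 1-fold.
Codon 6 AGG (Arg): third position 2-fold.
Codon 7 AAU (Asn): third position 2-fold.
Codon 8 ACG (Thr): third position 4-fold.
Four-fold degenerate third positions: 2.

2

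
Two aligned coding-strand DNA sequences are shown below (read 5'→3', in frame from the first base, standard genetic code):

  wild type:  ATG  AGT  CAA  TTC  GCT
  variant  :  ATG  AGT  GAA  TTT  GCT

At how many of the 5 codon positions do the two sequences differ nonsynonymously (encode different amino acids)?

Codon 1: ATG Met / ATG Met — identical.
Codon 2: AGT Ser / AGT Ser — identical.
Codon 3: CAA Gln / GAA Glu — nonsynonymous.
Codon 4: TTC Phe / TTT Phe — synonymous.
Codon 5: GCT Ala / GCT Ala — identical.
Nonsynonymous differences: 1.

1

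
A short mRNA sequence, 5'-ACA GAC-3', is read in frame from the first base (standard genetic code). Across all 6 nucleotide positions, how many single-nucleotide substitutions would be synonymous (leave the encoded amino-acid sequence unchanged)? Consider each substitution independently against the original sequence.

4

Codon 1 (ACA, Thr): 3 synonymous substitutions.
Codon 2 (GAC, Asp): 1 synonymous substitution.
Total: 3 + 1 = 4.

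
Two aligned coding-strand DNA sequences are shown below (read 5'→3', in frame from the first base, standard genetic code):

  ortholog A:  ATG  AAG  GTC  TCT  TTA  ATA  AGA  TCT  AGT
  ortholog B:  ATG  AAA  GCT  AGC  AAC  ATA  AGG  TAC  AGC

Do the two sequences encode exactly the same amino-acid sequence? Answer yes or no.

Codon 1: ATG Met / ATG Met — identical.
Codon 2: AAG Lys / AAA Lys — synonymous.
Codon 3: GTC Val / GCT Ala — nonsynonymous.
Codon 4: TCT Ser / AGC Ser — synonymous.
Codon 5: TTA Leu / AAC Asn — nonsynonymous.
Codon 6: ATA Ile / ATA Ile — identical.
Codon 7: AGA Arg / AGG Arg — synonymous.
Codon 8: TCT Ser / TAC Tyr — nonsynonymous.
Codon 9: AGT Ser / AGC Ser — synonymous.
Nonsynonymous differences: 3 → different protein.

no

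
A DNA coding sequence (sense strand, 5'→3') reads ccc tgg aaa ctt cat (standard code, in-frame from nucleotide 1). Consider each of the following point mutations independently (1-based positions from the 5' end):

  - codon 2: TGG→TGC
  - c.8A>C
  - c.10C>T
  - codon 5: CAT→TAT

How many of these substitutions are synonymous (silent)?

0

Codon 2: TGG (Trp) → TGC (Cys) — missense.
Codon 3: AAA (Lys) → ACA (Thr) — missense.
Codon 4: CTT (Leu) → TTT (Phe) — missense.
Codon 5: CAT (His) → TAT (Tyr) — missense.
Synonymous: 0 of 4.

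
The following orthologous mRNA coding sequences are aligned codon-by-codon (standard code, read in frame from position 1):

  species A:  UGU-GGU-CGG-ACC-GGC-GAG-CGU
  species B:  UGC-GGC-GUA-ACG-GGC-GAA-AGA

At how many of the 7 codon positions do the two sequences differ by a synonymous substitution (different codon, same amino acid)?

Codon 1: UGU Cys / UGC Cys — synonymous.
Codon 2: GGU Gly / GGC Gly — synonymous.
Codon 3: CGG Arg / GUA Val — nonsynonymous.
Codon 4: ACC Thr / ACG Thr — synonymous.
Codon 5: GGC Gly / GGC Gly — identical.
Codon 6: GAG Glu / GAA Glu — synonymous.
Codon 7: CGU Arg / AGA Arg — synonymous.
Synonymous differences: 5.

5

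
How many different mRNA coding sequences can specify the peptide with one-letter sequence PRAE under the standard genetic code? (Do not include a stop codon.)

192

Pro: 4 codons.
Arg: 6 codons.
Ala: 4 codons.
Glu: 2 codons.
4 × 6 × 4 × 2 = 192.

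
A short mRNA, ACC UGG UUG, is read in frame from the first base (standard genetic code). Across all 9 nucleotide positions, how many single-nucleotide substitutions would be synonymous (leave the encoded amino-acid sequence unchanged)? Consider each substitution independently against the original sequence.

5

Codon 1 (ACC, Thr): 3 synonymous substitutions.
Codon 2 (UGG, Trp): 0 synonymous substitutions.
Codon 3 (UUG, Leu): 2 synonymous substitutions.
Total: 3 + 0 + 2 = 5.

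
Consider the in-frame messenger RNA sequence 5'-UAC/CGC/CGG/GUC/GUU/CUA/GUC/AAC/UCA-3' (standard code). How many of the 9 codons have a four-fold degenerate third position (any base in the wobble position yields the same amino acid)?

Codon 1 UAC (Tyr): third position 2-fold.
Codon 2 CGC (Arg): third position 4-fold.
Codon 3 CGG (Arg): third position 4-fold.
Codon 4 GUC (Val): third position 4-fold.
Codon 5 GUU (Val): third position 4-fold.
Codon 6 CUA (Leu): third position 4-fold.
Codon 7 GUC (Val): third position 4-fold.
Codon 8 AAC (Asn): third position 2-fold.
Codon 9 UCA (Ser): third position 4-fold.
Four-fold degenerate third positions: 7.

7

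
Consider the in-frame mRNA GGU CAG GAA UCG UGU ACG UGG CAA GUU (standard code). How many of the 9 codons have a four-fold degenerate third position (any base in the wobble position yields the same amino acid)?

4

Codon 1 GGU (Gly): third position 4-fold.
Codon 2 CAG (Gln): third position 2-fold.
Codon 3 GAA (Glu): third position 2-fold.
Codon 4 UCG (Ser): third position 4-fold.
Codon 5 UGU (Cys): third position 2-fold.
Codon 6 ACG (Thr): third position 4-fold.
Codon 7 UGG (Trp): third position 1-fold.
Codon 8 CAA (Gln): third position 2-fold.
Codon 9 GUU (Val): third position 4-fold.
Four-fold degenerate third positions: 4.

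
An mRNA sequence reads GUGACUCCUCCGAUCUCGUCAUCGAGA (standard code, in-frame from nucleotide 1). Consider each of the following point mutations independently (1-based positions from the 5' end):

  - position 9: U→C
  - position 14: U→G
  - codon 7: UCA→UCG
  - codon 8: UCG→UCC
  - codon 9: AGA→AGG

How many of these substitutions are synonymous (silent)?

4

Codon 3: CCU (Pro) → CCC (Pro) — synonymous.
Codon 5: AUC (Ile) → AGC (Ser) — missense.
Codon 7: UCA (Ser) → UCG (Ser) — synonymous.
Codon 8: UCG (Ser) → UCC (Ser) — synonymous.
Codon 9: AGA (Arg) → AGG (Arg) — synonymous.
Synonymous: 4 of 5.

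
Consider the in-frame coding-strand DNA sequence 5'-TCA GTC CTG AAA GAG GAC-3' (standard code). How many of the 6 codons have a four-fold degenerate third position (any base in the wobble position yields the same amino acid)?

Codon 1 TCA (Ser): third position 4-fold.
Codon 2 GTC (Val): third position 4-fold.
Codon 3 CTG (Leu): third position 4-fold.
Codon 4 AAA (Lys): third position 2-fold.
Codon 5 GAG (Glu): third position 2-fold.
Codon 6 GAC (Asp): third position 2-fold.
Four-fold degenerate third positions: 3.

3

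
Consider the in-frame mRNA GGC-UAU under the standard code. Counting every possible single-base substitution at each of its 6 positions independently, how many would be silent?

Codon 1 (GGC, Gly): 3 synonymous substitutions.
Codon 2 (UAU, Tyr): 1 synonymous substitution.
Total: 3 + 1 = 4.

4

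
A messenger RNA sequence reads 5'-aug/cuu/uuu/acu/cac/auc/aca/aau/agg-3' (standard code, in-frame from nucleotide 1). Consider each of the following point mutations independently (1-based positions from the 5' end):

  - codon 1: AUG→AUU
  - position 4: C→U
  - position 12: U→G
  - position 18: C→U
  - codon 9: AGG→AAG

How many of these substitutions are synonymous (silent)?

Codon 1: AUG (Met) → AUU (Ile) — missense.
Codon 2: CUU (Leu) → UUU (Phe) — missense.
Codon 4: ACU (Thr) → ACG (Thr) — synonymous.
Codon 6: AUC (Ile) → AUU (Ile) — synonymous.
Codon 9: AGG (Arg) → AAG (Lys) — missense.
Synonymous: 2 of 5.

2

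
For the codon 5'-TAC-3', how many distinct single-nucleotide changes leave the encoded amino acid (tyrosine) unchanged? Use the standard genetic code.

1

Position 1: none → 0 synonymous.
Position 2: none → 0 synonymous.
Position 3: TAT → 1 synonymous.
Total: 0 + 0 + 1 = 1.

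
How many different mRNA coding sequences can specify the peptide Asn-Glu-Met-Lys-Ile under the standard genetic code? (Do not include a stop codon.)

Asn: 2 codons.
Glu: 2 codons.
Met: 1 codon.
Lys: 2 codons.
Ile: 3 codons.
2 × 2 × 1 × 2 × 3 = 24.

24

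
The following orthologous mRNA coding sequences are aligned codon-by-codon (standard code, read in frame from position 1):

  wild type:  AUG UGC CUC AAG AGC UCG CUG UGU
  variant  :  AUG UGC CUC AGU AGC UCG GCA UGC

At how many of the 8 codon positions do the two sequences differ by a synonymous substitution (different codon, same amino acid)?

Codon 1: AUG Met / AUG Met — identical.
Codon 2: UGC Cys / UGC Cys — identical.
Codon 3: CUC Leu / CUC Leu — identical.
Codon 4: AAG Lys / AGU Ser — nonsynonymous.
Codon 5: AGC Ser / AGC Ser — identical.
Codon 6: UCG Ser / UCG Ser — identical.
Codon 7: CUG Leu / GCA Ala — nonsynonymous.
Codon 8: UGU Cys / UGC Cys — synonymous.
Synonymous differences: 1.

1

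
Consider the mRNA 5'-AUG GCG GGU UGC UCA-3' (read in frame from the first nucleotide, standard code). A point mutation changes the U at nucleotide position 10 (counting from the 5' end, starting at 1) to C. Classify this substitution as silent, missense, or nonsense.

missense

Position 10 falls in codon 4: UGC → Cys.
After the substitution the codon is CGC → Arg.
Cys ≠ Arg, so this is a missense mutation.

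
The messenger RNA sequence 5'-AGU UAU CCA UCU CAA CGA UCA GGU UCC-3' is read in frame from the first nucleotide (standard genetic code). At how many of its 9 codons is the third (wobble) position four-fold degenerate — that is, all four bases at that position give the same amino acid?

6

Codon 1 AGU (Ser): third position 2-fold.
Codon 2 UAU (Tyr): third position 2-fold.
Codon 3 CCA (Pro): third position 4-fold.
Codon 4 UCU (Ser): third position 4-fold.
Codon 5 CAA (Gln): third position 2-fold.
Codon 6 CGA (Arg): third position 4-fold.
Codon 7 UCA (Ser): third position 4-fold.
Codon 8 GGU (Gly): third position 4-fold.
Codon 9 UCC (Ser): third position 4-fold.
Four-fold degenerate third positions: 6.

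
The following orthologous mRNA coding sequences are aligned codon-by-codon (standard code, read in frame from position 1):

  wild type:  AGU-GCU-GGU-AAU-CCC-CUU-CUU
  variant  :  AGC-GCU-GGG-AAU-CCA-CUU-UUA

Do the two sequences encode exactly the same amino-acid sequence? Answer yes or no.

Codon 1: AGU Ser / AGC Ser — synonymous.
Codon 2: GCU Ala / GCU Ala — identical.
Codon 3: GGU Gly / GGG Gly — synonymous.
Codon 4: AAU Asn / AAU Asn — identical.
Codon 5: CCC Pro / CCA Pro — synonymous.
Codon 6: CUU Leu / CUU Leu — identical.
Codon 7: CUU Leu / UUA Leu — synonymous.
Nonsynonymous differences: 0 → same protein.

yes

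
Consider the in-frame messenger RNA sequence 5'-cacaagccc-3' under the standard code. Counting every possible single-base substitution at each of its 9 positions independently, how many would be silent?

Codon 1 (CAC, His): 1 synonymous substitution.
Codon 2 (AAG, Lys): 1 synonymous substitution.
Codon 3 (CCC, Pro): 3 synonymous substitutions.
Total: 1 + 1 + 3 = 5.

5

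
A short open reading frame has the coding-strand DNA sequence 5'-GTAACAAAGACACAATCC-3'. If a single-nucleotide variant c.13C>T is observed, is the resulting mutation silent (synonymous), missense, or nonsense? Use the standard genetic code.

Position 13 falls in codon 5: CAA → Gln.
After the substitution the codon is TAA → Stop.
The new codon is a stop codon, so this is a nonsense mutation.

nonsense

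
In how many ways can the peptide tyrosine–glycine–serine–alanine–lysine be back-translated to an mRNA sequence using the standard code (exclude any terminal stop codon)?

384

Tyr: 2 codons.
Gly: 4 codons.
Ser: 6 codons.
Ala: 4 codons.
Lys: 2 codons.
2 × 4 × 6 × 4 × 2 = 384.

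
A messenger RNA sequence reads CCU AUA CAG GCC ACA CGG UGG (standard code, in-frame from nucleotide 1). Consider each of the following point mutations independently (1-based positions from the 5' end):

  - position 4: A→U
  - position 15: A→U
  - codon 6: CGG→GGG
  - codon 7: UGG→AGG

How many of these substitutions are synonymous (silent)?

1

Codon 2: AUA (Ile) → UUA (Leu) — missense.
Codon 5: ACA (Thr) → ACU (Thr) — synonymous.
Codon 6: CGG (Arg) → GGG (Gly) — missense.
Codon 7: UGG (Trp) → AGG (Arg) — missense.
Synonymous: 1 of 4.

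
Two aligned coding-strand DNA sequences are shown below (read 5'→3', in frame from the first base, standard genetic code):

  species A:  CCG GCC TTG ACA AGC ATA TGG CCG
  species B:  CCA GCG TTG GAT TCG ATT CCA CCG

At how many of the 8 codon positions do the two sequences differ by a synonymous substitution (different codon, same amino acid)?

4

Codon 1: CCG Pro / CCA Pro — synonymous.
Codon 2: GCC Ala / GCG Ala — synonymous.
Codon 3: TTG Leu / TTG Leu — identical.
Codon 4: ACA Thr / GAT Asp — nonsynonymous.
Codon 5: AGC Ser / TCG Ser — synonymous.
Codon 6: ATA Ile / ATT Ile — synonymous.
Codon 7: TGG Trp / CCA Pro — nonsynonymous.
Codon 8: CCG Pro / CCG Pro — identical.
Synonymous differences: 4.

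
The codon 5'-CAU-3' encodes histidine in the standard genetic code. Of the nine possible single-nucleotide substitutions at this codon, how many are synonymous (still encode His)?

1

Position 1: none → 0 synonymous.
Position 2: none → 0 synonymous.
Position 3: CAC → 1 synonymous.
Total: 0 + 0 + 1 = 1.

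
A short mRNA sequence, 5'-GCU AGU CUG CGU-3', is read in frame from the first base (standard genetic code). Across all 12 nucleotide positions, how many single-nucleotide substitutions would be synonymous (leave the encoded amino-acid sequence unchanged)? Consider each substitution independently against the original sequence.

Codon 1 (GCU, Ala): 3 synonymous substitutions.
Codon 2 (AGU, Ser): 1 synonymous substitution.
Codon 3 (CUG, Leu): 4 synonymous substitutions.
Codon 4 (CGU, Arg): 3 synonymous substitutions.
Total: 3 + 1 + 4 + 3 = 11.

11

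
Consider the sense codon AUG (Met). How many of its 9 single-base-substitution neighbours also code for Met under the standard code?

0

Position 1: none → 0 synonymous.
Position 2: none → 0 synonymous.
Position 3: none → 0 synonymous.
Total: 0 + 0 + 0 = 0.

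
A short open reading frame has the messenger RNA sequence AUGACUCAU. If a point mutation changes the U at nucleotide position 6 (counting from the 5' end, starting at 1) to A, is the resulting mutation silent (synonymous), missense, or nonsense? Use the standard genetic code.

silent

Position 6 falls in codon 2: ACU → Thr.
After the substitution the codon is ACA → Thr.
Both encode Thr, so the change is synonymous.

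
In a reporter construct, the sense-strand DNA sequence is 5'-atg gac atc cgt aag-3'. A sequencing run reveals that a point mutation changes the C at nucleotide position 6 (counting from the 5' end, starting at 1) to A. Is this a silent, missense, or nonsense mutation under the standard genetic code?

missense

Position 6 falls in codon 2: GAC → Asp.
After the substitution the codon is GAA → Glu.
Asp ≠ Glu, so this is a missense mutation.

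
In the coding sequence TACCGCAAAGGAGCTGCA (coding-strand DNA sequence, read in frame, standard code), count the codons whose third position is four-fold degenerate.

4

Codon 1 TAC (Tyr): third position 2-fold.
Codon 2 CGC (Arg): third position 4-fold.
Codon 3 AAA (Lys): third position 2-fold.
Codon 4 GGA (Gly): third position 4-fold.
Codon 5 GCT (Ala): third position 4-fold.
Codon 6 GCA (Ala): third position 4-fold.
Four-fold degenerate third positions: 4.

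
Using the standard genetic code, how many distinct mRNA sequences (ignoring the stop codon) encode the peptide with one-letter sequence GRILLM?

Gly: 4 codons.
Arg: 6 codons.
Ile: 3 codons.
Leu: 6 codons.
Leu: 6 codons.
Met: 1 codon.
4 × 6 × 3 × 6 × 6 × 1 = 2592.

2592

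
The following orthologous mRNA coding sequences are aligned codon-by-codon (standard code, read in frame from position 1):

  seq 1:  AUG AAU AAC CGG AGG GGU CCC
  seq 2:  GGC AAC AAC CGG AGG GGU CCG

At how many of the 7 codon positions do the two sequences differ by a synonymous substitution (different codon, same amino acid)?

Codon 1: AUG Met / GGC Gly — nonsynonymous.
Codon 2: AAU Asn / AAC Asn — synonymous.
Codon 3: AAC Asn / AAC Asn — identical.
Codon 4: CGG Arg / CGG Arg — identical.
Codon 5: AGG Arg / AGG Arg — identical.
Codon 6: GGU Gly / GGU Gly — identical.
Codon 7: CCC Pro / CCG Pro — synonymous.
Synonymous differences: 2.

2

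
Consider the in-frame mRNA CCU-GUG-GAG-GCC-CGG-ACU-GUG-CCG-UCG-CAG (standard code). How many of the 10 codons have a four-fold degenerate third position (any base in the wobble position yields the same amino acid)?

8

Codon 1 CCU (Pro): third position 4-fold.
Codon 2 GUG (Val): third position 4-fold.
Codon 3 GAG (Glu): third position 2-fold.
Codon 4 GCC (Ala): third position 4-fold.
Codon 5 CGG (Arg): third position 4-fold.
Codon 6 ACU (Thr): third position 4-fold.
Codon 7 GUG (Val): third position 4-fold.
Codon 8 CCG (Pro): third position 4-fold.
Codon 9 UCG (Ser): third position 4-fold.
Codon 10 CAG (Gln): third position 2-fold.
Four-fold degenerate third positions: 8.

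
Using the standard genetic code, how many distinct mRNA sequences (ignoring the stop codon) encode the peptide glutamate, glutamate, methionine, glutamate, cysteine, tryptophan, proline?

Glu: 2 codons.
Glu: 2 codons.
Met: 1 codon.
Glu: 2 codons.
Cys: 2 codons.
Trp: 1 codon.
Pro: 4 codons.
2 × 2 × 1 × 2 × 2 × 1 × 4 = 64.

64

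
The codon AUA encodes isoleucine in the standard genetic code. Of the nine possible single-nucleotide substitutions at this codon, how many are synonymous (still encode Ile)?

Position 1: none → 0 synonymous.
Position 2: none → 0 synonymous.
Position 3: AUU, AUC → 2 synonymous.
Total: 0 + 0 + 2 = 2.

2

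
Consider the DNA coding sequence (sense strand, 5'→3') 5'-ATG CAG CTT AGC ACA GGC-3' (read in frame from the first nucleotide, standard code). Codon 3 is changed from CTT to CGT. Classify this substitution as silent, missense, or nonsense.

Position 8 falls in codon 3: CTT → Leu.
After the substitution the codon is CGT → Arg.
Leu ≠ Arg, so this is a missense mutation.

missense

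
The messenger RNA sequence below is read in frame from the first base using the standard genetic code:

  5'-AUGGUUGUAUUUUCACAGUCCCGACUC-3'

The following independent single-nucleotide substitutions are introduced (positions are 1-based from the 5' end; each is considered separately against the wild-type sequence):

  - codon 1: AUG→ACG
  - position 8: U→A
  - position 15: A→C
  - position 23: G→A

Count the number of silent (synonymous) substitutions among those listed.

Codon 1: AUG (Met) → ACG (Thr) — missense.
Codon 3: GUA (Val) → GAA (Glu) — missense.
Codon 5: UCA (Ser) → UCC (Ser) — synonymous.
Codon 8: CGA (Arg) → CAA (Gln) — missense.
Synonymous: 1 of 4.

1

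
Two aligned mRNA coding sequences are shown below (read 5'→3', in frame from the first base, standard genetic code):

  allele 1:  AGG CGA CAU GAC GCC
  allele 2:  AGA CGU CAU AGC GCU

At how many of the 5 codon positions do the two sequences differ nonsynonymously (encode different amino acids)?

1

Codon 1: AGG Arg / AGA Arg — synonymous.
Codon 2: CGA Arg / CGU Arg — synonymous.
Codon 3: CAU His / CAU His — identical.
Codon 4: GAC Asp / AGC Ser — nonsynonymous.
Codon 5: GCC Ala / GCU Ala — synonymous.
Nonsynonymous differences: 1.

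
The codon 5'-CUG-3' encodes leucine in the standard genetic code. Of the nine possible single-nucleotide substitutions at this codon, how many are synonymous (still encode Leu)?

Position 1: UUG → 1 synonymous.
Position 2: none → 0 synonymous.
Position 3: CUU, CUC, CUA → 3 synonymous.
Total: 1 + 0 + 3 = 4.

4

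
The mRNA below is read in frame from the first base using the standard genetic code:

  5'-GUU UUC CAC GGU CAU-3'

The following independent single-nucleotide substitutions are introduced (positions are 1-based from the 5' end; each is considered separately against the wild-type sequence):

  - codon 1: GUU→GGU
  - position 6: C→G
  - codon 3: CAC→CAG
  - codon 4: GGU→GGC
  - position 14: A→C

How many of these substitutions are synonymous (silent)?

Codon 1: GUU (Val) → GGU (Gly) — missense.
Codon 2: UUC (Phe) → UUG (Leu) — missense.
Codon 3: CAC (His) → CAG (Gln) — missense.
Codon 4: GGU (Gly) → GGC (Gly) — synonymous.
Codon 5: CAU (His) → CCU (Pro) — missense.
Synonymous: 1 of 5.

1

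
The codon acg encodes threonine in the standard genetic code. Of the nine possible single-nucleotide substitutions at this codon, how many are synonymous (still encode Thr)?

Position 1: none → 0 synonymous.
Position 2: none → 0 synonymous.
Position 3: ACU, ACC, ACA → 3 synonymous.
Total: 0 + 0 + 3 = 3.

3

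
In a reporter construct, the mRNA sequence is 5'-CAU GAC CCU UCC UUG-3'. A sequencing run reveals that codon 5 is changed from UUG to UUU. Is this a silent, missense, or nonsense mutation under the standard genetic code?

missense

Position 15 falls in codon 5: UUG → Leu.
After the substitution the codon is UUU → Phe.
Leu ≠ Phe, so this is a missense mutation.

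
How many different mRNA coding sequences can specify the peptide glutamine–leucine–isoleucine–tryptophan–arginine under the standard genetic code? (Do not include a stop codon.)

216

Gln: 2 codons.
Leu: 6 codons.
Ile: 3 codons.
Trp: 1 codon.
Arg: 6 codons.
2 × 6 × 3 × 1 × 6 = 216.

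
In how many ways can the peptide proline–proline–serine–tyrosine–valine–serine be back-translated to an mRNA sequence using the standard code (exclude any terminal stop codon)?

4608

Pro: 4 codons.
Pro: 4 codons.
Ser: 6 codons.
Tyr: 2 codons.
Val: 4 codons.
Ser: 6 codons.
4 × 4 × 6 × 2 × 4 × 6 = 4608.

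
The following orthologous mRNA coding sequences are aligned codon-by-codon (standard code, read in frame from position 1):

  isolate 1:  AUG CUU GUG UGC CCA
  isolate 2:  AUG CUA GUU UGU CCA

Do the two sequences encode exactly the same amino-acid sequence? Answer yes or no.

Codon 1: AUG Met / AUG Met — identical.
Codon 2: CUU Leu / CUA Leu — synonymous.
Codon 3: GUG Val / GUU Val — synonymous.
Codon 4: UGC Cys / UGU Cys — synonymous.
Codon 5: CCA Pro / CCA Pro — identical.
Nonsynonymous differences: 0 → same protein.

yes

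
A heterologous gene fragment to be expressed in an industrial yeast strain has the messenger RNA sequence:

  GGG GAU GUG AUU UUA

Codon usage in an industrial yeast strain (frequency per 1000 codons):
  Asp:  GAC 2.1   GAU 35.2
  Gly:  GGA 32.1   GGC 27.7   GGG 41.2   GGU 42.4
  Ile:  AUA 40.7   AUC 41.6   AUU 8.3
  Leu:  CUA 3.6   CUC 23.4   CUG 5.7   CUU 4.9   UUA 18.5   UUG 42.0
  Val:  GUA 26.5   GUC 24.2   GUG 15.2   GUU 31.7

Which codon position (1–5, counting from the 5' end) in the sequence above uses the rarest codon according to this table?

4

Codon 1 GGG (Gly): 41.2 per 1000.
Codon 2 GAU (Asp): 35.2 per 1000.
Codon 3 GUG (Val): 15.2 per 1000.
Codon 4 AUU (Ile): 8.3 per 1000.
Codon 5 UUA (Leu): 18.5 per 1000.
Lowest frequency is 8.3 at codon 4.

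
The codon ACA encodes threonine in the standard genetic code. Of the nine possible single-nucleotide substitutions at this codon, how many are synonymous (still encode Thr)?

Position 1: none → 0 synonymous.
Position 2: none → 0 synonymous.
Position 3: ACT, ACC, ACG → 3 synonymous.
Total: 0 + 0 + 3 = 3.

3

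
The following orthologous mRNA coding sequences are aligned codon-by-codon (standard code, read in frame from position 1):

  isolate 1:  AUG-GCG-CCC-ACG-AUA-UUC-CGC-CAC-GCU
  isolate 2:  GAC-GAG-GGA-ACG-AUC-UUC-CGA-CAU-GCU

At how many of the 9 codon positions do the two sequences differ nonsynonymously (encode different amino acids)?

Codon 1: AUG Met / GAC Asp — nonsynonymous.
Codon 2: GCG Ala / GAG Glu — nonsynonymous.
Codon 3: CCC Pro / GGA Gly — nonsynonymous.
Codon 4: ACG Thr / ACG Thr — identical.
Codon 5: AUA Ile / AUC Ile — synonymous.
Codon 6: UUC Phe / UUC Phe — identical.
Codon 7: CGC Arg / CGA Arg — synonymous.
Codon 8: CAC His / CAU His — synonymous.
Codon 9: GCU Ala / GCU Ala — identical.
Nonsynonymous differences: 3.

3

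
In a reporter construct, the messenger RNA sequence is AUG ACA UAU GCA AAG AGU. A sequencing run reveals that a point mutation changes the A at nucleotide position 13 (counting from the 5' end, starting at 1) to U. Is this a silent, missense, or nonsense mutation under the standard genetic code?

nonsense

Position 13 falls in codon 5: AAG → Lys.
After the substitution the codon is UAG → Stop.
The new codon is a stop codon, so this is a nonsense mutation.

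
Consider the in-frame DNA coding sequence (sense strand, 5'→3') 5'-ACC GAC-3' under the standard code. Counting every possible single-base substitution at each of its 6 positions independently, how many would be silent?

Codon 1 (ACC, Thr): 3 synonymous substitutions.
Codon 2 (GAC, Asp): 1 synonymous substitution.
Total: 3 + 1 = 4.

4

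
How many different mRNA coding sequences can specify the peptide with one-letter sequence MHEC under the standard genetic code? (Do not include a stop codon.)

Met: 1 codon.
His: 2 codons.
Glu: 2 codons.
Cys: 2 codons.
1 × 2 × 2 × 2 = 8.

8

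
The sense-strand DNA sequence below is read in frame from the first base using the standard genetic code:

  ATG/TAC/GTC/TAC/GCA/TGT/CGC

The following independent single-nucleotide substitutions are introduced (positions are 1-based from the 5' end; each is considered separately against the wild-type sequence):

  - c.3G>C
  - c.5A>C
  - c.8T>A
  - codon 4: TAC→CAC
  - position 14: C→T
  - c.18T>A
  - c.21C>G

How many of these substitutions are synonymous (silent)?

Codon 1: ATG (Met) → ATC (Ile) — missense.
Codon 2: TAC (Tyr) → TCC (Ser) — missense.
Codon 3: GTC (Val) → GAC (Asp) — missense.
Codon 4: TAC (Tyr) → CAC (His) — missense.
Codon 5: GCA (Ala) → GTA (Val) — missense.
Codon 6: TGT (Cys) → TGA (Stop) — nonsense.
Codon 7: CGC (Arg) → CGG (Arg) — synonymous.
Synonymous: 1 of 7.

1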